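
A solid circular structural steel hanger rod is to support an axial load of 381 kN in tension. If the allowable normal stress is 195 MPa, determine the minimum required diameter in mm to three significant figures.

49.9 mm

Required area A ≥ P/σ_allow = 381000/195 = 1954 mm².
For a solid circular section, d ≥ √(4A/π) = 49.88 mm.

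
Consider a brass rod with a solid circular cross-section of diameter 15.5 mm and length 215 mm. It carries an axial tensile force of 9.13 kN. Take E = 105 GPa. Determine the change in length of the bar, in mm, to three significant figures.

0.0991 mm

A = 188.7 mm².
δ_mech = NL/(AE) = 9130·215/(188.7·105000) = 0.09908 mm.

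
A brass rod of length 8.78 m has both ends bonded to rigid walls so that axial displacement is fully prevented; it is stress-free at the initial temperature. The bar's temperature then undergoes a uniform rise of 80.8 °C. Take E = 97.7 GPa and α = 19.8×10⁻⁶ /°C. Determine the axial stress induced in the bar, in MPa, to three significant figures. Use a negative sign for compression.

-156 MPa

Free thermal expansion αLΔT = 19.8e-6 · 8780 · 80.8 = 14.05 mm.
The walls impose strain ε = −(14.05)/8780 = -1.5998e-03; σ = Eε = 97700 · -1.5998e-03 = -156.3 MPa.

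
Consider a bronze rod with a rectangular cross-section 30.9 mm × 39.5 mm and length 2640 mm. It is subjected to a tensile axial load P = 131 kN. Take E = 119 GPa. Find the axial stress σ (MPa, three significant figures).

107 MPa

A = 1221 mm².
σ = N/A = 131000/1221 = 107.3 MPa.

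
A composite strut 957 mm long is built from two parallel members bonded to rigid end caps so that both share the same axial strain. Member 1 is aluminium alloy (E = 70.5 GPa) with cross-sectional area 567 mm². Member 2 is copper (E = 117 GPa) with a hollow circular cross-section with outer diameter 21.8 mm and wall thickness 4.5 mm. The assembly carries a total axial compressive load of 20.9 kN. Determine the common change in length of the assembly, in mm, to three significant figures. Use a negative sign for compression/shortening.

-0.292 mm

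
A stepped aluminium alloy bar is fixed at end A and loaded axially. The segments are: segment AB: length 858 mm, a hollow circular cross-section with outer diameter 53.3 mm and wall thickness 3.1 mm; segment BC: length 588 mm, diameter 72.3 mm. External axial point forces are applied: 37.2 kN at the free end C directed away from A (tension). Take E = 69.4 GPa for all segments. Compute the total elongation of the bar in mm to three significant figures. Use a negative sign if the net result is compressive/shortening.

Internal axial forces (sectioning from the free end, tension +): N_BC = 37.2 kN, N_AB = 37.2 kN.
A_AB = 488.9 mm².
A_BC = 4106 mm².
δ_AB = 37200·858/(488.9·69400) = 0.9407 mm
δ_BC = 37200·588/(4106·69400) = 0.07677 mm
δ = Σδ_i = 1.017 mm.

1.02 mm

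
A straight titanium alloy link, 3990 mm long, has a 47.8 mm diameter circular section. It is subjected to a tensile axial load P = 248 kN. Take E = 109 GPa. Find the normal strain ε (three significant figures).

0.00127

A = 1795 mm².
σ = N/A = 138.2 MPa; ε = σ/E = 138.2/109000 = 1.268e-03.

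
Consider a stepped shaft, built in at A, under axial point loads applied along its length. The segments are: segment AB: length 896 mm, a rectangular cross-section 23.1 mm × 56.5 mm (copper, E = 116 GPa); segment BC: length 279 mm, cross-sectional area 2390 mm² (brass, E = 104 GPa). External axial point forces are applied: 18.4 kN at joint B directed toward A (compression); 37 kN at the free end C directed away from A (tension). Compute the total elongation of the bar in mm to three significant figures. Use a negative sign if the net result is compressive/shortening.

Internal axial forces (sectioning from the free end, tension +): N_BC = 37 kN, N_AB = 18.6 kN.
A_AB = 1305 mm².
δ_AB = 18600·896/(1305·116000) = 0.1101 mm
δ_BC = 37000·279/(2390·104000) = 0.04153 mm
δ = Σδ_i = 0.1516 mm.

0.152 mm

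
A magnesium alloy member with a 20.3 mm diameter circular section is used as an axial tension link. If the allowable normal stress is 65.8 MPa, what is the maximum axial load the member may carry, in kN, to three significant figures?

A = 323.7 mm².
P_max = σ_allow · A = 65.8 · 323.7 = 21300 N = 21.3 kN.

21.3 kN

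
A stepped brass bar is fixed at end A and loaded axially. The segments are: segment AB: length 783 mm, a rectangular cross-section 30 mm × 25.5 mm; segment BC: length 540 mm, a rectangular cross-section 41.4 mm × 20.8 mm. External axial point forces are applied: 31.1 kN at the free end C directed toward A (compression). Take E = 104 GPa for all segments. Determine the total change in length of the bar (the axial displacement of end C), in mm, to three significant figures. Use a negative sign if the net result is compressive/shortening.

Internal axial forces (sectioning from the free end, tension +): N_BC = -31.1 kN, N_AB = -31.1 kN.
A_AB = 765 mm².
A_BC = 861.1 mm².
δ_AB = -31100·783/(765·104000) = -0.3061 mm
δ_BC = -31100·540/(861.1·104000) = -0.1875 mm
δ = Σδ_i = -0.4936 mm.

-0.494 mm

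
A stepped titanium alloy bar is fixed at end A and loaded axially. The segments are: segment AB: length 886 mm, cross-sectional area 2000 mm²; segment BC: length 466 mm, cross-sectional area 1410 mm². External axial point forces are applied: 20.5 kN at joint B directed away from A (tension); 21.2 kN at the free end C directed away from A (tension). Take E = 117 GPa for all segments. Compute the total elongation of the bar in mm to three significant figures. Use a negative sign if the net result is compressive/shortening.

Internal axial forces (sectioning from the free end, tension +): N_BC = 21.2 kN, N_AB = 41.7 kN.
δ_AB = 41700·886/(2000·117000) = 0.1579 mm
δ_BC = 21200·466/(1410·117000) = 0.05988 mm
δ = Σδ_i = 0.2178 mm.

0.218 mm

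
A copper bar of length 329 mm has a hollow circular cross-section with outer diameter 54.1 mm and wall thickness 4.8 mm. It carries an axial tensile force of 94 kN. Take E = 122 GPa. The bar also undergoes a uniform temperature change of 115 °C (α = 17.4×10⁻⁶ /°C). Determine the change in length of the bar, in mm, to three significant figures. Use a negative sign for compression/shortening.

0.999 mm

A = 743.4 mm².
δ_mech = NL/(AE) = 94000·329/(743.4·122000) = 0.341 mm.
δ_thermal = αLΔT = 17.4e-6·329·115 = 0.6583 mm.
δ = δ_mech + δ_thermal = 0.9993 mm.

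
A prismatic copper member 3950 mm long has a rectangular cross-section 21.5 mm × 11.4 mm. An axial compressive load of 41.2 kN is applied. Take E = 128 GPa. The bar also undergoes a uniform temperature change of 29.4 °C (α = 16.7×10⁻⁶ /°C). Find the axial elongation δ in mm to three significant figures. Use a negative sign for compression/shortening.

A = 245.1 mm².
δ_mech = NL/(AE) = -41200·3950/(245.1·128000) = -5.187 mm.
δ_thermal = αLΔT = 16.7e-6·3950·29.4 = 1.939 mm.
δ = δ_mech + δ_thermal = -3.248 mm.

-3.25 mm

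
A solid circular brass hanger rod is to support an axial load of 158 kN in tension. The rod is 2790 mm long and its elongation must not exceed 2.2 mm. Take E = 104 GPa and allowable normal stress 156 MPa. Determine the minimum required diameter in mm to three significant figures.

49.5 mm

Required area A ≥ P/σ_allow = 158000/156 = 1013 mm².
For a solid circular section, d ≥ √(4A/π) = 35.91 mm.
Elongation limit: A ≥ PL/(Eδ_allow) = 158000·2790/(104000·2.2) = 1927 mm² ⇒ d ≥ 49.53 mm.
The elongation limit governs.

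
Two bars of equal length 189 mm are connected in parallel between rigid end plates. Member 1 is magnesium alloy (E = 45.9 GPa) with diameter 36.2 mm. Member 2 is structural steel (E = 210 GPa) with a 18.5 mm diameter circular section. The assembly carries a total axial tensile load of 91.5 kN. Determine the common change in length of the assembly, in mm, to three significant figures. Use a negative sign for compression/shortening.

A_1 = 1029 mm².
A_2 = 268.8 mm².
Equal strain + equilibrium ⇒ each member carries load in proportion to AE: A₁E₁ = 47240000 N, A₂E₂ = 56450000 N, ΣAE = 103700000 N.
δ = PL/ΣAE = 91500·189/103700000 = 0.1668 mm.

0.167 mm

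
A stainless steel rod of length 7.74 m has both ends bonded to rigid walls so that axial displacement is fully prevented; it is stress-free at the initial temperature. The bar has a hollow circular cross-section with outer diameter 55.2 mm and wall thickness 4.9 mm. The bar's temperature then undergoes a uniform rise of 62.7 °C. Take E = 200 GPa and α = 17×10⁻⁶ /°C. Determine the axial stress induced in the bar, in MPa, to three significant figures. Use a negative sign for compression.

-213 MPa

Free thermal expansion αLΔT = 17e-6 · 7740 · 62.7 = 8.25 mm.
The walls impose strain ε = −(8.25)/7740 = -1.0659e-03; σ = Eε = 200000 · -1.0659e-03 = -213.2 MPa.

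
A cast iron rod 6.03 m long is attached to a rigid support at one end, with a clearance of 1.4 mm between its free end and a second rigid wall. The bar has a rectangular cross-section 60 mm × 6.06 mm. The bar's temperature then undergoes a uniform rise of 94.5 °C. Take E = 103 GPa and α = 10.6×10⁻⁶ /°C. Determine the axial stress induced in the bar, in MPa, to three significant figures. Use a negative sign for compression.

Free thermal expansion αLΔT = 10.6e-6 · 6030 · 94.5 = 6.04 mm.
The walls engage after the gap closes; constrained expansion = 6.04 − 1.4 = 4.64 mm.
The walls impose strain ε = −(4.64)/6030 = -7.6953e-04; σ = Eε = 103000 · -7.6953e-04 = -79.26 MPa.

-79.3 MPa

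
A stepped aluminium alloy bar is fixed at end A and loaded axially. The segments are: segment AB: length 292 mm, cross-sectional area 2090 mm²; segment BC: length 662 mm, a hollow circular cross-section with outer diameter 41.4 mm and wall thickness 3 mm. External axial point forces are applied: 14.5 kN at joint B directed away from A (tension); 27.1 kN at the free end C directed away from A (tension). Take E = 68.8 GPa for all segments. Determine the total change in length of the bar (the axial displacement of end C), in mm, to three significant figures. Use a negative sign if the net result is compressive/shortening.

Internal axial forces (sectioning from the free end, tension +): N_BC = 27.1 kN, N_AB = 41.6 kN.
A_BC = 361.9 mm².
δ_AB = 41600·292/(2090·68800) = 0.08448 mm
δ_BC = 27100·662/(361.9·68800) = 0.7205 mm
δ = Σδ_i = 0.805 mm.

0.805 mm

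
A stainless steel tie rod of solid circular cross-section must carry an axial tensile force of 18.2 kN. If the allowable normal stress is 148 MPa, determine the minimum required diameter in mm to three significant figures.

12.5 mm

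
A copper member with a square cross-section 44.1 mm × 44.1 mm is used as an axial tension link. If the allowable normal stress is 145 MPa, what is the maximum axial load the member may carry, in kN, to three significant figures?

282 kN

A = 1945 mm².
P_max = σ_allow · A = 145 · 1945 = 282000 N = 282 kN.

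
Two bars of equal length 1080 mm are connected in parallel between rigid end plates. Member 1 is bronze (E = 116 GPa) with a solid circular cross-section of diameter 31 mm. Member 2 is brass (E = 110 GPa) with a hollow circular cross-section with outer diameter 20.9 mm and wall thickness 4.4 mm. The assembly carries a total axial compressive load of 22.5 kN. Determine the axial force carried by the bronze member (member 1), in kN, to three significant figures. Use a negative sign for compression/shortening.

-17.5 kN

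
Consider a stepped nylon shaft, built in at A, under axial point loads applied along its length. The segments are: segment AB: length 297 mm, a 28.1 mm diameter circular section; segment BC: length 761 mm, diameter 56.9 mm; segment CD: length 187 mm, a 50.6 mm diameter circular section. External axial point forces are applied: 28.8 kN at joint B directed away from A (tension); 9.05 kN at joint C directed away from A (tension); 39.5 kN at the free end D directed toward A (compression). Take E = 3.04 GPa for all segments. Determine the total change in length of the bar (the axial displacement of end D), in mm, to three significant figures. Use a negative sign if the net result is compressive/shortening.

Internal axial forces (sectioning from the free end, tension +): N_CD = -39.5 kN, N_BC = -30.45 kN, N_AB = -1.65 kN.
A_AB = 620.2 mm².
A_BC = 2543 mm².
A_CD = 2011 mm².
δ_AB = -1650·297/(620.2·3040) = -0.2599 mm
δ_BC = -30450·761/(2543·3040) = -2.998 mm
δ_CD = -39500·187/(2011·3040) = -1.208 mm
δ = Σδ_i = -4.466 mm.

-4.47 mm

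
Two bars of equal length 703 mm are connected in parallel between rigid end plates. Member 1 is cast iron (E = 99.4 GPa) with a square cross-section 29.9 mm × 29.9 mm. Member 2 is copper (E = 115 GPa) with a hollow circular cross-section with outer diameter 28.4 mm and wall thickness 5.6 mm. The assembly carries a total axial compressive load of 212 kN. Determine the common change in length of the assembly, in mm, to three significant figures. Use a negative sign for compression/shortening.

-1.10 mm

A_1 = 894 mm².
A_2 = 401.1 mm².
Equal strain + equilibrium ⇒ each member carries load in proportion to AE: A₁E₁ = 88860000 N, A₂E₂ = 46130000 N, ΣAE = 135000000 N.
δ = PL/ΣAE = -212000·703/135000000 = -1.104 mm.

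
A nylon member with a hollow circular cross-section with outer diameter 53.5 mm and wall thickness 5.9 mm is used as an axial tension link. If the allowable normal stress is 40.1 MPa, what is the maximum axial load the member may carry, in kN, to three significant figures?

35.4 kN

A = 882.3 mm².
P_max = σ_allow · A = 40.1 · 882.3 = 35380 N = 35.38 kN.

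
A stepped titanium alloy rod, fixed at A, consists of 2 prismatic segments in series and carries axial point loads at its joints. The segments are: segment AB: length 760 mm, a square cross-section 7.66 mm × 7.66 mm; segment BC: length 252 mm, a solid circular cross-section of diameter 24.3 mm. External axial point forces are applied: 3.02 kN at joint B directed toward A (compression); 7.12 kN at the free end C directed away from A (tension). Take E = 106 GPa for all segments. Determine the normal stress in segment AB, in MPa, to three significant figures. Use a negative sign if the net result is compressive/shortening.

69.9 MPa

Internal axial forces (sectioning from the free end, tension +): N_BC = 7.12 kN, N_AB = 4.1 kN.
A_AB = 58.68 mm².
σ_AB = N_AB/A_AB = 4100/58.68 = 69.88 MPa.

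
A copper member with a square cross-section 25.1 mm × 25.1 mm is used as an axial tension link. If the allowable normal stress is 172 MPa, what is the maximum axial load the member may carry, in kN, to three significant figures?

A = 630 mm².
P_max = σ_allow · A = 172 · 630 = 108400 N = 108.4 kN.

108 kN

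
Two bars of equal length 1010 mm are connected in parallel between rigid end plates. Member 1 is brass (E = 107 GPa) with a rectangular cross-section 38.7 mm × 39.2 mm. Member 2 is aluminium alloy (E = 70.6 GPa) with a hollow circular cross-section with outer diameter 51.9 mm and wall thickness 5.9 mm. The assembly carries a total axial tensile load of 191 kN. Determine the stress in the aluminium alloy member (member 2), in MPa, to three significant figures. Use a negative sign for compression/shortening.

60.6 MPa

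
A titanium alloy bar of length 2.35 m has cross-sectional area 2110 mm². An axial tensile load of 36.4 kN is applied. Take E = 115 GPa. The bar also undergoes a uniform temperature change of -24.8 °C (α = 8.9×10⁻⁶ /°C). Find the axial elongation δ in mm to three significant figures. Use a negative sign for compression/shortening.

δ_mech = NL/(AE) = 36400·2350/(2110·115000) = 0.3525 mm.
δ_thermal = αLΔT = 8.9e-6·2350·-24.8 = -0.5187 mm.
δ = δ_mech + δ_thermal = -0.1662 mm.

-0.166 mm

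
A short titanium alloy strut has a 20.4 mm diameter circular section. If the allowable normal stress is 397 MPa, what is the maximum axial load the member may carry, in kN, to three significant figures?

130 kN

A = 326.9 mm².
P_max = σ_allow · A = 397 · 326.9 = 129800 N = 129.8 kN.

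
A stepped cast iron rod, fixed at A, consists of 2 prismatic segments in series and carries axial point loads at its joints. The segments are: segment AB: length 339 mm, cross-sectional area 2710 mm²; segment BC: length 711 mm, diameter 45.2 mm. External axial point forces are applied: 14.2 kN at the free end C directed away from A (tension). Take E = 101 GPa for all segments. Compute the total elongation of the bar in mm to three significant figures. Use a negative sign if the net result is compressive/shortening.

0.0799 mm

Internal axial forces (sectioning from the free end, tension +): N_BC = 14.2 kN, N_AB = 14.2 kN.
A_BC = 1605 mm².
δ_AB = 14200·339/(2710·101000) = 0.01759 mm
δ_BC = 14200·711/(1605·101000) = 0.0623 mm
δ = Σδ_i = 0.07988 mm.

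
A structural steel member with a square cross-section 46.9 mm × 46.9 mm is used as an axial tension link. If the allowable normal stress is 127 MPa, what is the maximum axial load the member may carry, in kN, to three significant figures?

279 kN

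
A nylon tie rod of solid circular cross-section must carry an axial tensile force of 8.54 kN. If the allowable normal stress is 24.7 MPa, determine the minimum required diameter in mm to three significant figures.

21.0 mm

Required area A ≥ P/σ_allow = 8540/24.7 = 345.7 mm².
For a solid circular section, d ≥ √(4A/π) = 20.98 mm.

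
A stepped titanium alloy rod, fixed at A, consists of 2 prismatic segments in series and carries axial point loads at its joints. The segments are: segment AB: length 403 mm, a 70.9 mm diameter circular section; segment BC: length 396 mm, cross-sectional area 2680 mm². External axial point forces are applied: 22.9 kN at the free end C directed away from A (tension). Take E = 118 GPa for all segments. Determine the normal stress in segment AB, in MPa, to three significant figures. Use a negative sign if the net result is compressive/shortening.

5.80 MPa

Internal axial forces (sectioning from the free end, tension +): N_BC = 22.9 kN, N_AB = 22.9 kN.
A_AB = 3948 mm².
σ_AB = N_AB/A_AB = 22900/3948 = 5.8 MPa.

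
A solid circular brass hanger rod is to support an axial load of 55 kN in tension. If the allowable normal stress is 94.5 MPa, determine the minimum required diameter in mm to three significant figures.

27.2 mm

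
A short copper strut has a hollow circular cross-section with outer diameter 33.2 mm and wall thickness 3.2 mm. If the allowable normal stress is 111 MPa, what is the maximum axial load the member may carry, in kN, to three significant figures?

33.5 kN

A = 301.6 mm².
P_max = σ_allow · A = 111 · 301.6 = 33480 N = 33.48 kN.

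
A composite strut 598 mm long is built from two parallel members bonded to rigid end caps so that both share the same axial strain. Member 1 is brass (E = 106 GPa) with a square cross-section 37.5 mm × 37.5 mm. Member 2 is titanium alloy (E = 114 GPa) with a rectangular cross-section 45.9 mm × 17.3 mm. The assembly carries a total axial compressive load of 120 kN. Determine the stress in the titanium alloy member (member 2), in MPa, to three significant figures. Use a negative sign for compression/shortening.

-57.1 MPa

A_1 = 1406 mm².
A_2 = 794.1 mm².
Equal strain + equilibrium ⇒ each member carries load in proportion to AE: A₁E₁ = 149100000 N, A₂E₂ = 90520000 N, ΣAE = 239600000 N.
σ₂ = P·E₂/ΣAE = -120000·114000/239600000 = -57.1 MPa.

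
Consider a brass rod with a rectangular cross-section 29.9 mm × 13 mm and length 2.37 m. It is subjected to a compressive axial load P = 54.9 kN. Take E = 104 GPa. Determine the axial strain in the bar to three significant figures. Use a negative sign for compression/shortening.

A = 388.7 mm².
σ = N/A = -141.2 MPa; ε = σ/E = -141.2/104000 = -1.358e-03.

-0.00136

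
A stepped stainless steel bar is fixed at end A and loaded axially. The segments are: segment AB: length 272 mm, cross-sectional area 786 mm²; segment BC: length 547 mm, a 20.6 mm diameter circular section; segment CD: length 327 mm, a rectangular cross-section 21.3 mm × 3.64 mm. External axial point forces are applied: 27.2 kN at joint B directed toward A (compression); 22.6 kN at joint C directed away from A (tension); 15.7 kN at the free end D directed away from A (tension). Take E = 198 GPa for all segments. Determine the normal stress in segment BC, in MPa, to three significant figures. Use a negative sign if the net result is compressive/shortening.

115 MPa

Internal axial forces (sectioning from the free end, tension +): N_CD = 15.7 kN, N_BC = 38.3 kN, N_AB = 11.1 kN.
A_BC = 333.3 mm².
σ_BC = N_BC/A_BC = 38300/333.3 = 114.9 MPa.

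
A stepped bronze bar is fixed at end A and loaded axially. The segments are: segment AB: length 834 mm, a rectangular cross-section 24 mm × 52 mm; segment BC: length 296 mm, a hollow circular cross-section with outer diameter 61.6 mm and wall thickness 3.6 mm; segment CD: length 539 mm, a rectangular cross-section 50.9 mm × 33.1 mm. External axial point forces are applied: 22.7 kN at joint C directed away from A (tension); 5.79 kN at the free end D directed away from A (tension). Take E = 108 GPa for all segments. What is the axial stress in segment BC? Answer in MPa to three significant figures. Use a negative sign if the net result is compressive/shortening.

Internal axial forces (sectioning from the free end, tension +): N_CD = 5.79 kN, N_BC = 28.49 kN, N_AB = 28.49 kN.
A_BC = 656 mm².
σ_BC = N_BC/A_BC = 28490/656 = 43.43 MPa.

43.4 MPa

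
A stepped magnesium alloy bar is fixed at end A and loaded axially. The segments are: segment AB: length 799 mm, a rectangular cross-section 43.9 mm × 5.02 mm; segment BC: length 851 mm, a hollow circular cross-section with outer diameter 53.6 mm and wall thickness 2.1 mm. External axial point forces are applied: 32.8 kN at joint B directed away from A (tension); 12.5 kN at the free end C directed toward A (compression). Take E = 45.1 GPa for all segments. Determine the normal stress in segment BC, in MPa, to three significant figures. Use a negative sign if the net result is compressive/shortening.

Internal axial forces (sectioning from the free end, tension +): N_BC = -12.5 kN, N_AB = 20.3 kN.
A_BC = 339.8 mm².
σ_BC = N_BC/A_BC = -12500/339.8 = -36.79 MPa.

-36.8 MPa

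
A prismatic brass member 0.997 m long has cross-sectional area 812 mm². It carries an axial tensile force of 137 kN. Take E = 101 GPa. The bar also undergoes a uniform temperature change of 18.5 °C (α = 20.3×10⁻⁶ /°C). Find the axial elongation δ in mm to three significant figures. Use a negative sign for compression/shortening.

2.04 mm

δ_mech = NL/(AE) = 137000·997/(812·101000) = 1.665 mm.
δ_thermal = αLΔT = 20.3e-6·997·18.5 = 0.3744 mm.
δ = δ_mech + δ_thermal = 2.04 mm.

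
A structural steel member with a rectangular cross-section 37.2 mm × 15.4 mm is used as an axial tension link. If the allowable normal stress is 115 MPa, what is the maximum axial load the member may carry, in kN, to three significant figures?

A = 572.9 mm².
P_max = σ_allow · A = 115 · 572.9 = 65880 N = 65.88 kN.

65.9 kN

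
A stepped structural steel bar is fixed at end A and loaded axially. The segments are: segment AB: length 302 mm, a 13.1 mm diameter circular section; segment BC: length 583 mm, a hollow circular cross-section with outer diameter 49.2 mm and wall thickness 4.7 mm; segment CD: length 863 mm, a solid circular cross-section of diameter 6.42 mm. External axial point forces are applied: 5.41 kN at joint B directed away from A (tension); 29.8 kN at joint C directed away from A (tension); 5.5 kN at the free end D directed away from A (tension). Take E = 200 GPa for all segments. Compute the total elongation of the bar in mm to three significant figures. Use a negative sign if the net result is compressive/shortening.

1.35 mm

Internal axial forces (sectioning from the free end, tension +): N_CD = 5.5 kN, N_BC = 35.3 kN, N_AB = 40.71 kN.
A_AB = 134.8 mm².
A_BC = 657.1 mm².
A_CD = 32.37 mm².
δ_AB = 40710·302/(134.8·200000) = 0.4561 mm
δ_BC = 35300·583/(657.1·200000) = 0.1566 mm
δ_CD = 5500·863/(32.37·200000) = 0.7331 mm
δ = Σδ_i = 1.346 mm.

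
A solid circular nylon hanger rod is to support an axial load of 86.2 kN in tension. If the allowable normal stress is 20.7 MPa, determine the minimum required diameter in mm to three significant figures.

72.8 mm

Required area A ≥ P/σ_allow = 86200/20.7 = 4164 mm².
For a solid circular section, d ≥ √(4A/π) = 72.82 mm.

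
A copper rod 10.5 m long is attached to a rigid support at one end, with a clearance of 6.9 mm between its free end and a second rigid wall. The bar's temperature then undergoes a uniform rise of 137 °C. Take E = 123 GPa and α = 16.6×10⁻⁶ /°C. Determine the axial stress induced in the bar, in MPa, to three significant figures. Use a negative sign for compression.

-199 MPa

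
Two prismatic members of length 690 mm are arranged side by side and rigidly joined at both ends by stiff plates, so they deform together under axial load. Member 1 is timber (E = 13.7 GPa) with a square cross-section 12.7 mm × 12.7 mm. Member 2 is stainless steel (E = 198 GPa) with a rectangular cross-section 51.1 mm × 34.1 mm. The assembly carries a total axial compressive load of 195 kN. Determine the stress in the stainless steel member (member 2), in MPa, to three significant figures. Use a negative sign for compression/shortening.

A_1 = 161.3 mm².
A_2 = 1743 mm².
Equal strain + equilibrium ⇒ each member carries load in proportion to AE: A₁E₁ = 2210000 N, A₂E₂ = 345000000 N, ΣAE = 347200000 N.
σ₂ = P·E₂/ΣAE = -195000·198000/347200000 = -111.2 MPa.

-111 MPa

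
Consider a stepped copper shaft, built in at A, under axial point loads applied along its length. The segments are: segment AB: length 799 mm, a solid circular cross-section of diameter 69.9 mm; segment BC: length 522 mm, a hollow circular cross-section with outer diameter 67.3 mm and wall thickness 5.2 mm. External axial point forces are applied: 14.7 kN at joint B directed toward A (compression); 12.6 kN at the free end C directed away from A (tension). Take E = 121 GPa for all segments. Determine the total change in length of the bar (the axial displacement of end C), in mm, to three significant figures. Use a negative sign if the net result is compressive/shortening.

0.0500 mm

Internal axial forces (sectioning from the free end, tension +): N_BC = 12.6 kN, N_AB = -2.1 kN.
A_AB = 3837 mm².
A_BC = 1014 mm².
δ_AB = -2100·799/(3837·121000) = -0.003614 mm
δ_BC = 12600·522/(1014·121000) = 0.05358 mm
δ = Σδ_i = 0.04997 mm.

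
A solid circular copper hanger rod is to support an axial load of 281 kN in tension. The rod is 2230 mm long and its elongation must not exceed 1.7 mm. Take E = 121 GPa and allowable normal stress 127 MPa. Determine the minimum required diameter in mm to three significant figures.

Required area A ≥ P/σ_allow = 281000/127 = 2213 mm².
For a solid circular section, d ≥ √(4A/π) = 53.08 mm.
Elongation limit: A ≥ PL/(Eδ_allow) = 281000·2230/(121000·1.7) = 3046 mm² ⇒ d ≥ 62.28 mm.
The elongation limit governs.

62.3 mm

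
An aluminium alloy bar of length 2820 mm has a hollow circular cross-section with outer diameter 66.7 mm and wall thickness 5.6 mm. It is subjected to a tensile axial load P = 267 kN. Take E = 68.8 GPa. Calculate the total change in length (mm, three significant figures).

10.2 mm

A = 1075 mm².
δ_mech = NL/(AE) = 267000·2820/(1075·68800) = 10.18 mm.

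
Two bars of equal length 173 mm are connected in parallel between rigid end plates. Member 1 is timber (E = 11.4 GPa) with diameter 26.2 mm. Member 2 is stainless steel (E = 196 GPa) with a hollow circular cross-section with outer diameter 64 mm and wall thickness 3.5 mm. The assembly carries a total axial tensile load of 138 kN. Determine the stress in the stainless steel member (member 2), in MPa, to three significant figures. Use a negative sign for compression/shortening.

198 MPa

A_1 = 539.1 mm².
A_2 = 665.2 mm².
Equal strain + equilibrium ⇒ each member carries load in proportion to AE: A₁E₁ = 6146000 N, A₂E₂ = 130400000 N, ΣAE = 136500000 N.
σ₂ = P·E₂/ΣAE = 138000·196000/136500000 = 198.1 MPa.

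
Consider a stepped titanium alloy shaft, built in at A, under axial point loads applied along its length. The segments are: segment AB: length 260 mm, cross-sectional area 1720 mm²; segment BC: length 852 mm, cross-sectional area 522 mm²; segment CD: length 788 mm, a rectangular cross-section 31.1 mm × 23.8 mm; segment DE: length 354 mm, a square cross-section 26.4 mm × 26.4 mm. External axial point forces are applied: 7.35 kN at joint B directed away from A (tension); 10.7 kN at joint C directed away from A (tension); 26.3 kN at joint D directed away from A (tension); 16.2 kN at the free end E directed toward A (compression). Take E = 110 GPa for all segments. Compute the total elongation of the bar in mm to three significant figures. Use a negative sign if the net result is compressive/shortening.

Internal axial forces (sectioning from the free end, tension +): N_DE = -16.2 kN, N_CD = 10.1 kN, N_BC = 20.8 kN, N_AB = 28.15 kN.
A_CD = 740.2 mm².
A_DE = 697 mm².
δ_AB = 28150·260/(1720·110000) = 0.03868 mm
δ_BC = 20800·852/(522·110000) = 0.3086 mm
δ_CD = 10100·788/(740.2·110000) = 0.09775 mm
δ_DE = -16200·354/(697·110000) = -0.0748 mm
δ = Σδ_i = 0.3703 mm.

0.370 mm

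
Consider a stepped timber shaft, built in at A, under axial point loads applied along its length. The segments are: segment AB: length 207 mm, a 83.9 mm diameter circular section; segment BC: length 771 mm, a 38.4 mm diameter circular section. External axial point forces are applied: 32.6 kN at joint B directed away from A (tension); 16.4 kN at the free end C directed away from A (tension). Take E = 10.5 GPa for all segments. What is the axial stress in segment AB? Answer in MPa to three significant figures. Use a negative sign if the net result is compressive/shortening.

Internal axial forces (sectioning from the free end, tension +): N_BC = 16.4 kN, N_AB = 49 kN.
A_AB = 5529 mm².
σ_AB = N_AB/A_AB = 49000/5529 = 8.863 MPa.

8.86 MPa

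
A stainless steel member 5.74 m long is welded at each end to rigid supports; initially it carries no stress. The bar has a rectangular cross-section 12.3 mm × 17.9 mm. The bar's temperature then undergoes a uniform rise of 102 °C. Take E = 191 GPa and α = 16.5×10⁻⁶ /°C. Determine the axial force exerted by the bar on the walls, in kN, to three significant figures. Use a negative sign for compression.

Free thermal expansion αLΔT = 16.5e-6 · 5740 · 102 = 9.66 mm.
The walls impose strain ε = −(9.66)/5740 = -1.6830e-03; σ = Eε = 191000 · -1.6830e-03 = -321.5 MPa.
Wall reaction R = σ·A = -321.5·220.2 = -70770 N = -70.77 kN.

-70.8 kN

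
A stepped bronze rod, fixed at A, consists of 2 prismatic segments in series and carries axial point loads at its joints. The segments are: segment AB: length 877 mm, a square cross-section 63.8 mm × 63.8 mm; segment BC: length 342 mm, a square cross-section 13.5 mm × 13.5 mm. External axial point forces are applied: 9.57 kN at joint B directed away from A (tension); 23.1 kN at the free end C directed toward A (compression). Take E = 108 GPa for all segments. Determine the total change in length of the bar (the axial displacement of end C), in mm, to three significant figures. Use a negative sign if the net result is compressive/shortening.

-0.428 mm

Internal axial forces (sectioning from the free end, tension +): N_BC = -23.1 kN, N_AB = -13.53 kN.
A_AB = 4070 mm².
A_BC = 182.2 mm².
δ_AB = -13530·877/(4070·108000) = -0.02699 mm
δ_BC = -23100·342/(182.2·108000) = -0.4014 mm
δ = Σδ_i = -0.4284 mm.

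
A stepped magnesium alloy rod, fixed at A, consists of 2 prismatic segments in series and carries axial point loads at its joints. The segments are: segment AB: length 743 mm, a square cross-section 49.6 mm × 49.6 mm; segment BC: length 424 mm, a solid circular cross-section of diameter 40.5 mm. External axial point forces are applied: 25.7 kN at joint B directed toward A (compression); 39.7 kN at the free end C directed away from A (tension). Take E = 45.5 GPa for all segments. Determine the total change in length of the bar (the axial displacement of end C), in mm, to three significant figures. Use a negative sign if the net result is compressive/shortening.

Internal axial forces (sectioning from the free end, tension +): N_BC = 39.7 kN, N_AB = 14 kN.
A_AB = 2460 mm².
A_BC = 1288 mm².
δ_AB = 14000·743/(2460·45500) = 0.09293 mm
δ_BC = 39700·424/(1288·45500) = 0.2872 mm
δ = Σδ_i = 0.3801 mm.

0.380 mm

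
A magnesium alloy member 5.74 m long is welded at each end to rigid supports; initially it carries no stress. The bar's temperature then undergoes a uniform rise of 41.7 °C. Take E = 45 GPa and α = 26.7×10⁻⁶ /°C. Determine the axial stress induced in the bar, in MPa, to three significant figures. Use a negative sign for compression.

-50.1 MPa

Free thermal expansion αLΔT = 26.7e-6 · 5740 · 41.7 = 6.391 mm.
The walls impose strain ε = −(6.391)/5740 = -1.1134e-03; σ = Eε = 45000 · -1.1134e-03 = -50.1 MPa.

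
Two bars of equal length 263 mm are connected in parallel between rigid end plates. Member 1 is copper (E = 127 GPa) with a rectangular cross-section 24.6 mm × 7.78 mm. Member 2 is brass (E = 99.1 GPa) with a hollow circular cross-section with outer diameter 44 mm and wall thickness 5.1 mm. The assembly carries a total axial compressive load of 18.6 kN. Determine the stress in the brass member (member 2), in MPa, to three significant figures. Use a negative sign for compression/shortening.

-21.4 MPa

A_1 = 191.4 mm².
A_2 = 623.3 mm².
Equal strain + equilibrium ⇒ each member carries load in proportion to AE: A₁E₁ = 24310000 N, A₂E₂ = 61770000 N, ΣAE = 86070000 N.
σ₂ = P·E₂/ΣAE = -18600·99100/86070000 = -21.42 MPa.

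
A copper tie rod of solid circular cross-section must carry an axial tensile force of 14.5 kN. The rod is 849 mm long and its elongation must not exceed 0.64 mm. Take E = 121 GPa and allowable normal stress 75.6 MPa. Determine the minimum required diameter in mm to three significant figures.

15.6 mm

Required area A ≥ P/σ_allow = 14500/75.6 = 191.8 mm².
For a solid circular section, d ≥ √(4A/π) = 15.63 mm.
Elongation limit: A ≥ PL/(Eδ_allow) = 14500·849/(121000·0.64) = 159 mm² ⇒ d ≥ 14.23 mm.
The stress limit governs.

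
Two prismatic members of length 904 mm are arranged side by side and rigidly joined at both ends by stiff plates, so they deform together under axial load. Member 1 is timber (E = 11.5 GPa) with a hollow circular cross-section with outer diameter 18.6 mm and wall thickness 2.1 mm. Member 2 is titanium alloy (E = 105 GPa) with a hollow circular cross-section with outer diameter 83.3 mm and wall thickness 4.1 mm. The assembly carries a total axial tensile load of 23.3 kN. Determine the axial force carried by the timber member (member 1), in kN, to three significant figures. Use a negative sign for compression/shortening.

A_1 = 108.9 mm².
A_2 = 1020 mm².
Equal strain + equilibrium ⇒ each member carries load in proportion to AE: A₁E₁ = 1252000 N, A₂E₂ = 107100000 N, ΣAE = 108400000 N.
F₁ = P·A₁E₁/ΣAE = 23300·1252000/108400000 = 269.2 N.

0.269 kN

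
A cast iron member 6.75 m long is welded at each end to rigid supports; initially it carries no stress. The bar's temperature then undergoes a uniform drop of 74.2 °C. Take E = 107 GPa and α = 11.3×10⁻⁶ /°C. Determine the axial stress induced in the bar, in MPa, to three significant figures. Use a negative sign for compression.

89.7 MPa

Free thermal expansion αLΔT = 11.3e-6 · 6750 · -74.2 = -5.66 mm.
The walls impose strain ε = −(-5.66)/6750 = 8.3846e-04; σ = Eε = 107000 · 8.3846e-04 = 89.72 MPa.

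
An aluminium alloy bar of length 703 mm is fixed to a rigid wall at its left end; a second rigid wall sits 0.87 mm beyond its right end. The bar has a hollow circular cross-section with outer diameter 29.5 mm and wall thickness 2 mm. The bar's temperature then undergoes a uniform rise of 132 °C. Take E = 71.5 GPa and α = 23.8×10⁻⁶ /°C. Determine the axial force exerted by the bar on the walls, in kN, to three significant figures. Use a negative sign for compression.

-23.5 kN

Free thermal expansion αLΔT = 23.8e-6 · 703 · 132 = 2.209 mm.
The walls engage after the gap closes; constrained expansion = 2.209 − 0.87 = 1.339 mm.
The walls impose strain ε = −(1.339)/703 = -1.9040e-03; σ = Eε = 71500 · -1.9040e-03 = -136.1 MPa.
Wall reaction R = σ·A = -136.1·172.8 = -23520 N = -23.52 kN.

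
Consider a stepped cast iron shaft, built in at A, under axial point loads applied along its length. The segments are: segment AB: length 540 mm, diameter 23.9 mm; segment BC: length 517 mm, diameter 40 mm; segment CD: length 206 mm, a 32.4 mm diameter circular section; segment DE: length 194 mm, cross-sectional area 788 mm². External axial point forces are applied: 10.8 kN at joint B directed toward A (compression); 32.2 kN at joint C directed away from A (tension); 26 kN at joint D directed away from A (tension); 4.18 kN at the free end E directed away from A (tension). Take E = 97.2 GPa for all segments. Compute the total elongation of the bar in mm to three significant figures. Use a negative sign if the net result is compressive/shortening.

Internal axial forces (sectioning from the free end, tension +): N_DE = 4.18 kN, N_CD = 30.18 kN, N_BC = 62.38 kN, N_AB = 51.58 kN.
A_AB = 448.6 mm².
A_BC = 1257 mm².
A_CD = 824.5 mm².
δ_AB = 51580·540/(448.6·97200) = 0.6387 mm
δ_BC = 62380·517/(1257·97200) = 0.264 mm
δ_CD = 30180·206/(824.5·97200) = 0.07758 mm
δ_DE = 4180·194/(788·97200) = 0.01059 mm
δ = Σδ_i = 0.9909 mm.

0.991 mm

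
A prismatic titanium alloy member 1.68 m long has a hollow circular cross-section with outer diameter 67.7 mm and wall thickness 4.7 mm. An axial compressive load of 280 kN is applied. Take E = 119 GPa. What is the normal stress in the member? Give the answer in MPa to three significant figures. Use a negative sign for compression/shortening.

-301 MPa

A = 930.2 mm².
σ = N/A = -280000/930.2 = -301 MPa.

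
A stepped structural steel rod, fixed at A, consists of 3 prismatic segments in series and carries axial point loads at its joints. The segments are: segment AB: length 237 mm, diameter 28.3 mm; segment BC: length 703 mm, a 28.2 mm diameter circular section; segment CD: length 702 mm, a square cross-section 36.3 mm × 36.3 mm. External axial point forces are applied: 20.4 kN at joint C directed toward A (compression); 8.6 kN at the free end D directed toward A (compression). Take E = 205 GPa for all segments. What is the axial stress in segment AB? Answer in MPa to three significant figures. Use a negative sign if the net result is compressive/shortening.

-46.1 MPa

Internal axial forces (sectioning from the free end, tension +): N_CD = -8.6 kN, N_BC = -29 kN, N_AB = -29 kN.
A_AB = 629 mm².
σ_AB = N_AB/A_AB = -29000/629 = -46.1 MPa.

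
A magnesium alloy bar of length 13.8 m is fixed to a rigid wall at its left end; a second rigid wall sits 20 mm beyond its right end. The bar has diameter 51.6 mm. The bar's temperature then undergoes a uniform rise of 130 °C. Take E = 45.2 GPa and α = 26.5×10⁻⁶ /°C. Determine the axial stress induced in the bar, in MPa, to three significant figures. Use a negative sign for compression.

Free thermal expansion αLΔT = 26.5e-6 · 13800 · 130 = 47.54 mm.
The walls engage after the gap closes; constrained expansion = 47.54 − 20 = 27.54 mm.
The walls impose strain ε = −(27.54)/13800 = -1.9957e-03; σ = Eε = 45200 · -1.9957e-03 = -90.21 MPa.

-90.2 MPa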